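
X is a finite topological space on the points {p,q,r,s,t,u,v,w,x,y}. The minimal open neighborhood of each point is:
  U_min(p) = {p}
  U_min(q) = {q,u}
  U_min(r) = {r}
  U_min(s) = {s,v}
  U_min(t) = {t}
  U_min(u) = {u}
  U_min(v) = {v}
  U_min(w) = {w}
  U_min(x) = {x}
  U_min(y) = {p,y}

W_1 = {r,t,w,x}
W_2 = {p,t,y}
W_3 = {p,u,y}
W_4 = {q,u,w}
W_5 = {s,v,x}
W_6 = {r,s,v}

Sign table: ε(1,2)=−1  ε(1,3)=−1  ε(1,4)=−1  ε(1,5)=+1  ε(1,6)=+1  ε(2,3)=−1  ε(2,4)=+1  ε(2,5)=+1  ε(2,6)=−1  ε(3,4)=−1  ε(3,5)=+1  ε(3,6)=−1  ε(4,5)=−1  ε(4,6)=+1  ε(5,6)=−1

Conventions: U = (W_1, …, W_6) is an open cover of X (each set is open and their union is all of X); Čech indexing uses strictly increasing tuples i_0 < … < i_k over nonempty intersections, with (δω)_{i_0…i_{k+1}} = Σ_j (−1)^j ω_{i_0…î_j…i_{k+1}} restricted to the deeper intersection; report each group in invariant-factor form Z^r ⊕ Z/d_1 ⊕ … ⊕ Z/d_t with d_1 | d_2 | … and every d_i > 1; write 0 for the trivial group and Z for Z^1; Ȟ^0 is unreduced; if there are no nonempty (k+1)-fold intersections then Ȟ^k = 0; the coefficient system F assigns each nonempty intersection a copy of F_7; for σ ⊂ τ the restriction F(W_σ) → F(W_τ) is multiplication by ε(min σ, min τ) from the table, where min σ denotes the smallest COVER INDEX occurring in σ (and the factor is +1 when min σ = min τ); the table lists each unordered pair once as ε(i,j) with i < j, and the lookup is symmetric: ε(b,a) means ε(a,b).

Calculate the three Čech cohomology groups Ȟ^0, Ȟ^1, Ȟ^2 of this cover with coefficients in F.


cover nerve:
  W12={t} W14={w} W15={x} W16={r} W23={p,y} W34={u} W56={s,v}
C dims 6,7; δ0: rk_F7 6
Ȟ^0: (6−6)−0=0 ⇒ 0
Ȟ^1: (7−0)−6=1 ⇒ Z/7
Ȟ^2: (0−0)−0=0 ⇒ 0

Ȟ^0(U;F) ≅ 0,  Ȟ^1(U;F) ≅ Z/7,  Ȟ^2(U;F) ≅ 0


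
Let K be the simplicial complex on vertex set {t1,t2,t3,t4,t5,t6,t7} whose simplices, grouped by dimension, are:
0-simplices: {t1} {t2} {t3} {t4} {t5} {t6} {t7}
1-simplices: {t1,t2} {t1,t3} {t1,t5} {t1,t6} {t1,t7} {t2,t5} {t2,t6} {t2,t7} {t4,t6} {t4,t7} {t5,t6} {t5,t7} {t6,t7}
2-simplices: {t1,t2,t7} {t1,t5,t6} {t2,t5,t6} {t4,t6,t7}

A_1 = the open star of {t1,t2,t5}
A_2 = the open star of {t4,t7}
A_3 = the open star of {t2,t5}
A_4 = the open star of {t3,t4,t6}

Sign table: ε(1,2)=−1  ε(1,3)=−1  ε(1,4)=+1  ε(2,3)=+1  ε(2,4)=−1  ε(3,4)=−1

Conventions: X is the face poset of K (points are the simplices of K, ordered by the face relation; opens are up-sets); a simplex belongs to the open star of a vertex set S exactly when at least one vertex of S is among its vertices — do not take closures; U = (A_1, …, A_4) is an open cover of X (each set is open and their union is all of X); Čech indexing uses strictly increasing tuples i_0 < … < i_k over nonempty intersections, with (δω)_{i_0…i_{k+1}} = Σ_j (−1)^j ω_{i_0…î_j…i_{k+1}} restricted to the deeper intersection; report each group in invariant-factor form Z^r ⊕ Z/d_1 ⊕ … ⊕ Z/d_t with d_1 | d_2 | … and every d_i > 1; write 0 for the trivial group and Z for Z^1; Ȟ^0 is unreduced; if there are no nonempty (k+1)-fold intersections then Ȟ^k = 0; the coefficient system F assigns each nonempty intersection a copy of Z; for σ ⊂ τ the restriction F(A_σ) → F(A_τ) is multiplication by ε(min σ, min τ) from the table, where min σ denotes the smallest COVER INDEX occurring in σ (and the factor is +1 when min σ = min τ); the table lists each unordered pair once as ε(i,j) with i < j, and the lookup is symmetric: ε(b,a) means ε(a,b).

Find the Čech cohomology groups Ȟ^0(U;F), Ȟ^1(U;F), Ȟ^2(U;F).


intersection data:
  A1={{t1},{t2},{t5},{t1,t2},{t1,t3},{t1,t5},{t1,t6},{t1,t7},{t2,t5},{t2,t6},{t2,t7},{t5,t6},{t5,t7},{t1,t2,t7},{t1,t5,t6},{t2,t5,t6}} A2={{t4},{t7},{t1,t7},{t2,t7},{t4,t6},{t4,t7},{t5,t7},{t6,t7},{t1,t2,t7},{t4,t6,t7}} A3={{t2},{t5},{t1,t2},{t1,t5},{t2,t5},{t2,t6},{t2,t7},{t5,t6},{t5,t7},{t1,t2,t7},{t1,t5,t6},{t2,t5,t6}} A4={{t3},{t4},{t6},{t1,t3},{t1,t6},{t2,t6},{t4,t6},{t4,t7},{t5,t6},{t6,t7},{t1,t5,t6},{t2,t5,t6},{t4,t6,t7}}
  A12={{t1,t7},{t2,t7},{t5,t7},{t1,t2,t7}} A13={{t2},{t5},{t1,t2},{t1,t5},{t2,t5},{t2,t6},{t2,t7},{t5,t6},{t5,t7},{t1,t2,t7},{t1,t5,t6},{t2,t5,t6}} A14={{t1,t3},{t1,t6},{t2,t6},{t5,t6},{t1,t5,t6},{t2,t5,t6}} A23={{t2,t7},{t5,t7},{t1,t2,t7}} A24={{t4},{t4,t6},{t4,t7},{t6,t7},{t4,t6,t7}} A34={{t2,t6},{t5,t6},{t1,t5,t6},{t2,t5,t6}}
  A123={{t2,t7},{t5,t7},{t1,t2,t7}} A134={{t2,t6},{t5,t6},{t1,t5,t6},{t2,t5,t6}}
C dims 4,6,2; δ0: rk 3, SNF 1^3; δ1: rk 2, SNF 1^2
Ȟ^0 = (4 − 3) − 0 = 1, so Ȟ^0 ≅ Z
Ȟ^1 = (6 − 2) − 3 = 1, so Ȟ^1 ≅ Z
Ȟ^2 = (2 − 0) − 2 = 0, so Ȟ^2 ≅ 0

Ȟ^0 ≅ Z, Ȟ^1 ≅ Z, Ȟ^2 ≅ 0


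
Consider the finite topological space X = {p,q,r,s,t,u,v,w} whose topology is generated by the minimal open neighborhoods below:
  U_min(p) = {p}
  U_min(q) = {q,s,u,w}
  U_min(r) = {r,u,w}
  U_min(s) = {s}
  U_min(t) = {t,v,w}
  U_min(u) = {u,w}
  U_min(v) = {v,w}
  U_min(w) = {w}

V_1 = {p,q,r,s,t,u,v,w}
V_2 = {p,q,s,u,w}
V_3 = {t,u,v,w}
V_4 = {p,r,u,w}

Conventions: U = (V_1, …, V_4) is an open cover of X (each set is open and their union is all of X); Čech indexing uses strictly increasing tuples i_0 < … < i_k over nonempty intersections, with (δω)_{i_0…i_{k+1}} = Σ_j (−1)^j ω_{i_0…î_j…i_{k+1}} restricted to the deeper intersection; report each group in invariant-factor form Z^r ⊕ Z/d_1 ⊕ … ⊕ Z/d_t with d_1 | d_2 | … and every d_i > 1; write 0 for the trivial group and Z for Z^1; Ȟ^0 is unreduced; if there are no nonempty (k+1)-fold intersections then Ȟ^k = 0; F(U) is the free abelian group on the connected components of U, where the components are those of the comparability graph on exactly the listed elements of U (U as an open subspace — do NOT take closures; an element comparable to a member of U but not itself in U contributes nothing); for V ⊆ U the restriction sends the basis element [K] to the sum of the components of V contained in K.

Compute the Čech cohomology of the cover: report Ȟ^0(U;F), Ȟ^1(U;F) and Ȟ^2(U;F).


nonempty intersections:
  V12={p,q,s,u,w} V13={t,u,v,w} V14={p,r,u,w} V23={u,w} V24={p,u,w} V34={u,w}
  V123={u,w} V124={p,u,w} V134={u,w} V234={u,w}
  V1234={u,w}
components per intersection:
  V1: {p} {q,r,s,t,u,v,w}
  V2: {p} {q,s,u,w}
  V3: {t,u,v,w}
  V4: {p} {r,u,w}
  V12: {p} {q,s,u,w}
  V13: {t,u,v,w}
  V14: {p} {r,u,w}
  V23: {u,w}
  V24: {p} {u,w}
  V34: {u,w}
  V123: {u,w}
  V124: {p} {u,w}
  V134: {u,w}
  V234: {u,w}
  V1234: {u,w}
C dims 7,9,5,1; δ0: rk 5, SNF 1^5; δ1: rk 4, SNF 1^4; δ2: rk 1, SNF 1^1
Ȟ^0: (7−5)−0=2 ⇒ Z^2
Ȟ^1: (9−4)−5=0 ⇒ 0
Ȟ^2: (5−1)−4=0 ⇒ 0

Ȟ^0 ≅ Z^2, Ȟ^1 ≅ 0 and Ȟ^2 ≅ 0


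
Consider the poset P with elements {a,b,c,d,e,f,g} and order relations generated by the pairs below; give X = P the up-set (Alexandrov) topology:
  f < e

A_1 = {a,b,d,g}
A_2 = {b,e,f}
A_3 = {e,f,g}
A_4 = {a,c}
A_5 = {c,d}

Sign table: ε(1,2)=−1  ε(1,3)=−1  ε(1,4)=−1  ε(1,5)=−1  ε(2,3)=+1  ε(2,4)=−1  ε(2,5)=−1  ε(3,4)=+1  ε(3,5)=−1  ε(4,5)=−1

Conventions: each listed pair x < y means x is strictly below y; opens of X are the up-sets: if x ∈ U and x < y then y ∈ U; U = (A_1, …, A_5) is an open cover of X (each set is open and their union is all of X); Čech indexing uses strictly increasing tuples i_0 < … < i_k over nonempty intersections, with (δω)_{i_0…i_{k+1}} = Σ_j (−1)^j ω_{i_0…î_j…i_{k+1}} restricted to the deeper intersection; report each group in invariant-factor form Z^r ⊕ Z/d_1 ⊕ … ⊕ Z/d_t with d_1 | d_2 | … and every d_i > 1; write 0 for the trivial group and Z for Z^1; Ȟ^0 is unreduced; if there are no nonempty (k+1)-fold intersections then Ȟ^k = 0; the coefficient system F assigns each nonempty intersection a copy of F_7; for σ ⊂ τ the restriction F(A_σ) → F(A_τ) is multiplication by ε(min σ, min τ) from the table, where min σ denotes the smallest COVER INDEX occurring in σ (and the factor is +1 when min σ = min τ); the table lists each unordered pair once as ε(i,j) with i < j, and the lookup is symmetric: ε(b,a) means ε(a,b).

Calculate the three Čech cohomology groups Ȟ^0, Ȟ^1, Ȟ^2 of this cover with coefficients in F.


Ȟ^0(U;F) ≅ 0, Ȟ^1(U;F) ≅ Z/7 and Ȟ^2(U;F) ≅ 0

nonempty overlaps:
  A12={b} A13={g} A14={a} A15={d} A23={e,f} A45={c}
C dims 5,6; δ0: rk_F7 5
degree 0: 5−5−0 = 0 → Ȟ^0 ≅ 0
degree 1: 6−0−5 = 1 → Ȟ^1 ≅ Z/7
degree 2: 0−0−0 = 0 → Ȟ^2 ≅ 0


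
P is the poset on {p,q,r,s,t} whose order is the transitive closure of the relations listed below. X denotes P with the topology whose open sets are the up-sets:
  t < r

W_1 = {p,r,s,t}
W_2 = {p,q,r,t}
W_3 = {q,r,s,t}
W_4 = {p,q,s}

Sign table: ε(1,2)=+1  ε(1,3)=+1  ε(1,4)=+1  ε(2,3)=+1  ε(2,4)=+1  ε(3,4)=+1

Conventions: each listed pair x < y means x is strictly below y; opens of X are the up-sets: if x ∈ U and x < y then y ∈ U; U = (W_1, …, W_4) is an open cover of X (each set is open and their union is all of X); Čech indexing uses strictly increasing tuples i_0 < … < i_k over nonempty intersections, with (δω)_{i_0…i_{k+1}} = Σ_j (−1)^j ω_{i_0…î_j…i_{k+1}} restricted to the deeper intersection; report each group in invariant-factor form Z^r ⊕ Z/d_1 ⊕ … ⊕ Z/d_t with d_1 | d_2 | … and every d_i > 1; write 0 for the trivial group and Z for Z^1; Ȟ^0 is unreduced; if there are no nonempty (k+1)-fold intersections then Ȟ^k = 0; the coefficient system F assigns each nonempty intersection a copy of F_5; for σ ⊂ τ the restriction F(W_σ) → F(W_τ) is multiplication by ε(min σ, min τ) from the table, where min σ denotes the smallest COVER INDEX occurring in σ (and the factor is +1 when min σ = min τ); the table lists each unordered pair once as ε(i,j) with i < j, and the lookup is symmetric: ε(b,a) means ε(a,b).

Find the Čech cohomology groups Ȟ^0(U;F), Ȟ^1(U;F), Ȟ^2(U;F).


Ȟ^0(U;F) ≅ Z/5; Ȟ^1(U;F) ≅ 0; Ȟ^2(U;F) ≅ Z/5

cover nerve:
  W12={p,r,t} W13={r,s,t} W14={p,s} W23={q,r,t} W24={p,q} W34={q,s}
  W123={r,t} W124={p} W134={s} W234={q}
C dims 4,6,4; δ0: rk_F5 3; δ1: rk_F5 3
Ȟ^0: (4−3)−0=1 ⇒ Z/5
Ȟ^1: (6−3)−3=0 ⇒ 0
Ȟ^2: (4−0)−3=1 ⇒ Z/5


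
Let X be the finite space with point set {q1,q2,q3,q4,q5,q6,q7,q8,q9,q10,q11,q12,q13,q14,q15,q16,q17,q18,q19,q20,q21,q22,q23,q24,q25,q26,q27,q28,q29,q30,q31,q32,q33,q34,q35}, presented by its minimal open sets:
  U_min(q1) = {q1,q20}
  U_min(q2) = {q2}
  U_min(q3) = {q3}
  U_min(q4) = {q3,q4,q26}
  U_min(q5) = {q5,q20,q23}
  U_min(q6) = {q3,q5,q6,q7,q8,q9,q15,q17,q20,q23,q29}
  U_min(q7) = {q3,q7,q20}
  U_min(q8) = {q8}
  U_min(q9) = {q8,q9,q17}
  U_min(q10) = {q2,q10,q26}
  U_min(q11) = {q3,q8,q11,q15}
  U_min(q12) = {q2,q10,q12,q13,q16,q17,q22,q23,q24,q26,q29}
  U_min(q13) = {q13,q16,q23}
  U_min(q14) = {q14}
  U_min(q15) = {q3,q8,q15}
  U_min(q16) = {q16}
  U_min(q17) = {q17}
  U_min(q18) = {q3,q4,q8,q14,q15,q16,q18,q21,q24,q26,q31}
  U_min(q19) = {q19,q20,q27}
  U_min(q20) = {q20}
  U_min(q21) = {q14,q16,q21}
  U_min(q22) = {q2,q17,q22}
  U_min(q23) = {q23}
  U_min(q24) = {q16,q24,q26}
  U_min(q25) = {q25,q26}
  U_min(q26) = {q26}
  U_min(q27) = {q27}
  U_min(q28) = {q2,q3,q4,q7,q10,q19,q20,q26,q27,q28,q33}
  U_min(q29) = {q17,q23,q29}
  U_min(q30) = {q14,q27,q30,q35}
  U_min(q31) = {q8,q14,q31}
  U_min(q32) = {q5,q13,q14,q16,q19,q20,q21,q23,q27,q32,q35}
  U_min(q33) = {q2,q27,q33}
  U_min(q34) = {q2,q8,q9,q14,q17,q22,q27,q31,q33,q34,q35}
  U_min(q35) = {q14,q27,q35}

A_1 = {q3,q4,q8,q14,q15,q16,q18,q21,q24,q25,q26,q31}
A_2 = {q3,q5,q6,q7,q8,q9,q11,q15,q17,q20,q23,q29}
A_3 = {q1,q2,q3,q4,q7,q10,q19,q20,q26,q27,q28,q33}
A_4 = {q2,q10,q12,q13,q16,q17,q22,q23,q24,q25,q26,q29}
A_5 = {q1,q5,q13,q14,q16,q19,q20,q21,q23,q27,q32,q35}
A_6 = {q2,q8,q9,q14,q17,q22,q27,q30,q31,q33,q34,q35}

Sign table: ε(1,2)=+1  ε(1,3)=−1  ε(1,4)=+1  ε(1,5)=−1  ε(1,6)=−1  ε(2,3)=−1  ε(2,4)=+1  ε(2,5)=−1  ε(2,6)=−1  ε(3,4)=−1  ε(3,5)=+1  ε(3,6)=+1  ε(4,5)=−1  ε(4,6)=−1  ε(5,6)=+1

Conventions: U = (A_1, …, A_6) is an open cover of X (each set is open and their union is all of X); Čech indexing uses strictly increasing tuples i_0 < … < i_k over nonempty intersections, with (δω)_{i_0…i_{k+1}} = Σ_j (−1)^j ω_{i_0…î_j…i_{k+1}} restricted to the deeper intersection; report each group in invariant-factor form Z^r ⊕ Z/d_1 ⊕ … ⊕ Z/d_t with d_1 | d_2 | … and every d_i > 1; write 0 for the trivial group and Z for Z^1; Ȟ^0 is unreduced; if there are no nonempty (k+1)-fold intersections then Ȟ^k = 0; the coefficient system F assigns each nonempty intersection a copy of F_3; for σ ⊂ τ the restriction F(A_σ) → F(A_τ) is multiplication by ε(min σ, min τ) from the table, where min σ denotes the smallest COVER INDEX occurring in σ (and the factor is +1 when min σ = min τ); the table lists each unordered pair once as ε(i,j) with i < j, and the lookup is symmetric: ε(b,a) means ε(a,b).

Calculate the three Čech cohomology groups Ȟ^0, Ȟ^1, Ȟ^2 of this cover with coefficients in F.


nerve of the cover:
  A12={q3,q8,q15} A13={q3,q4,q26} A14={q16,q24,q25,q26} A15={q14,q16,q21} A16={q8,q14,q31} A23={q3,q7,q20} A24={q17,q23,q29} A25={q5,q20,q23} A26={q8,q9,q17} A34={q2,q10,q26} A35={q1,q19,q20,q27} A36={q2,q27,q33} A45={q13,q16,q23} A46={q2,q17,q22} A56={q14,q27,q35}
  A123={q3} A126={q8} A134={q26} A145={q16} A156={q14} A235={q20} A245={q23} A246={q17} A346={q2} A356={q27}
C dims 6,15,10; δ0: rk_F3 5; δ1: rk_F3 10
Ȟ^0 = (6 − 5) − 0 = 1, so Ȟ^0 ≅ Z/3
Ȟ^1 = (15 − 10) − 5 = 0, so Ȟ^1 ≅ 0
Ȟ^2 = (10 − 0) − 10 = 0, so Ȟ^2 ≅ 0

Ȟ^0(U;F) ≅ Z/3,  Ȟ^1(U;F) ≅ 0,  Ȟ^2(U;F) ≅ 0


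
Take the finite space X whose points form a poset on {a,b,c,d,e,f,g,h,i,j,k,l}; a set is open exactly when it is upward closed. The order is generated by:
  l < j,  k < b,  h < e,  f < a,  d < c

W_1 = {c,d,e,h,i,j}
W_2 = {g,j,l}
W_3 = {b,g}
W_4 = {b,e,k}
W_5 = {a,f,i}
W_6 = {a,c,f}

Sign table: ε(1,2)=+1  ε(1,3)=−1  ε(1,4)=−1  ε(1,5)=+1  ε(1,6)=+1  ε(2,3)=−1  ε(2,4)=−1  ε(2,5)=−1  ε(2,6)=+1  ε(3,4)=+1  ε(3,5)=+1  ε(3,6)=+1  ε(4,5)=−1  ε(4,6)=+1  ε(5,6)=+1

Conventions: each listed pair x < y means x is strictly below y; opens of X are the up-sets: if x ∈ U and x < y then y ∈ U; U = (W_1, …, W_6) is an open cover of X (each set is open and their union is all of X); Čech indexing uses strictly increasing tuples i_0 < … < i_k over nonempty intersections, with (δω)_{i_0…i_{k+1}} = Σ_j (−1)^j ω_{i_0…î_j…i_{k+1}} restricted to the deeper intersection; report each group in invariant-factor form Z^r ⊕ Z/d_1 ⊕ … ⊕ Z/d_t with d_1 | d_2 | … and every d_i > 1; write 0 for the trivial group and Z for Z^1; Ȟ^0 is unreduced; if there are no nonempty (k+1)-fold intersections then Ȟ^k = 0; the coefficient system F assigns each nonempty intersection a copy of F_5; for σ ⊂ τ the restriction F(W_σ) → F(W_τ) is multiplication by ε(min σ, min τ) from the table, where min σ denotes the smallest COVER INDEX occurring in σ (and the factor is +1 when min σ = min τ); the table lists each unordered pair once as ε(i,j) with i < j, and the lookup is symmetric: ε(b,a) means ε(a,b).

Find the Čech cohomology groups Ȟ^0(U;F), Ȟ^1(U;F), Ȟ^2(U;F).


nerve of the cover:
  W12={j} W14={e} W15={i} W16={c} W23={g} W34={b} W56={a,f}
C dims 6,7; δ0: rk_F5 5
Ȟ^0 = (6 − 5) − 0 = 1, so Ȟ^0 ≅ Z/5
Ȟ^1 = (7 − 0) − 5 = 2, so Ȟ^1 ≅ Z/5 ⊕ Z/5
Ȟ^2 = (0 − 0) − 0 = 0, so Ȟ^2 ≅ 0

Ȟ^0 ≅ Z/5, Ȟ^1 ≅ Z/5 ⊕ Z/5 and Ȟ^2 ≅ 0


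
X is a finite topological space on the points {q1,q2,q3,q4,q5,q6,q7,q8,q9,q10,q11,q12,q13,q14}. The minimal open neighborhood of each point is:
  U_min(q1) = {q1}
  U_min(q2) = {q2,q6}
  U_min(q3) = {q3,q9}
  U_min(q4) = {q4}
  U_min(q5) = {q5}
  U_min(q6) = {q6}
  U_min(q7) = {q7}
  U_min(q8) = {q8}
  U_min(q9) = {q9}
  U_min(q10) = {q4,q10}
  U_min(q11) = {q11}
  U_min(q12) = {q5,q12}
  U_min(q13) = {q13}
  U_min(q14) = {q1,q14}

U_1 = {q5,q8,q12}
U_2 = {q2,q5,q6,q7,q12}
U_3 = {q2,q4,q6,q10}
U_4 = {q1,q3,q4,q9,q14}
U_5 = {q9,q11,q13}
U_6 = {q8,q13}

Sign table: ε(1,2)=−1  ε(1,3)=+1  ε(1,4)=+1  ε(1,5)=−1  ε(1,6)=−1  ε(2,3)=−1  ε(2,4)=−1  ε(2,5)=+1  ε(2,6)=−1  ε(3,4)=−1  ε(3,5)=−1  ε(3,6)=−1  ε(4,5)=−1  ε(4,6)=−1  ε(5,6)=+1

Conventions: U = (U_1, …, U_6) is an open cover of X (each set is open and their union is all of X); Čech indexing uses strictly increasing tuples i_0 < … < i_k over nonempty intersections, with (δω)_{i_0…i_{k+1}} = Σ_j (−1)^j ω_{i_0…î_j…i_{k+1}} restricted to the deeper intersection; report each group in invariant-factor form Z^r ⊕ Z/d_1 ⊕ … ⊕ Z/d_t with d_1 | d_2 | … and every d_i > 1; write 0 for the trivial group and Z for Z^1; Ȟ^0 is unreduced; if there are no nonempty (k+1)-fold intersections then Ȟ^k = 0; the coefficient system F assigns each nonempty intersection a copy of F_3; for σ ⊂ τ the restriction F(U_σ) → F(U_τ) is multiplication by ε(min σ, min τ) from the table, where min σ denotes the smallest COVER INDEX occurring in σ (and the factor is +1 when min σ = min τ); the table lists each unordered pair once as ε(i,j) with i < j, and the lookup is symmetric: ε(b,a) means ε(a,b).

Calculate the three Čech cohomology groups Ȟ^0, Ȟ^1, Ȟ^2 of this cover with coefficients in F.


Ȟ^0(U;F) ≅ 0,  Ȟ^1(U;F) ≅ 0,  Ȟ^2(U;F) ≅ 0

nonempty intersections:
  U12={q5,q12} U16={q8} U23={q2,q6} U34={q4} U45={q9} U56={q13}
C dims 6,6; δ0: rk_F3 6
Ȟ^0: (6−6)−0=0 ⇒ 0
Ȟ^1: (6−0)−6=0 ⇒ 0
Ȟ^2: (0−0)−0=0 ⇒ 0


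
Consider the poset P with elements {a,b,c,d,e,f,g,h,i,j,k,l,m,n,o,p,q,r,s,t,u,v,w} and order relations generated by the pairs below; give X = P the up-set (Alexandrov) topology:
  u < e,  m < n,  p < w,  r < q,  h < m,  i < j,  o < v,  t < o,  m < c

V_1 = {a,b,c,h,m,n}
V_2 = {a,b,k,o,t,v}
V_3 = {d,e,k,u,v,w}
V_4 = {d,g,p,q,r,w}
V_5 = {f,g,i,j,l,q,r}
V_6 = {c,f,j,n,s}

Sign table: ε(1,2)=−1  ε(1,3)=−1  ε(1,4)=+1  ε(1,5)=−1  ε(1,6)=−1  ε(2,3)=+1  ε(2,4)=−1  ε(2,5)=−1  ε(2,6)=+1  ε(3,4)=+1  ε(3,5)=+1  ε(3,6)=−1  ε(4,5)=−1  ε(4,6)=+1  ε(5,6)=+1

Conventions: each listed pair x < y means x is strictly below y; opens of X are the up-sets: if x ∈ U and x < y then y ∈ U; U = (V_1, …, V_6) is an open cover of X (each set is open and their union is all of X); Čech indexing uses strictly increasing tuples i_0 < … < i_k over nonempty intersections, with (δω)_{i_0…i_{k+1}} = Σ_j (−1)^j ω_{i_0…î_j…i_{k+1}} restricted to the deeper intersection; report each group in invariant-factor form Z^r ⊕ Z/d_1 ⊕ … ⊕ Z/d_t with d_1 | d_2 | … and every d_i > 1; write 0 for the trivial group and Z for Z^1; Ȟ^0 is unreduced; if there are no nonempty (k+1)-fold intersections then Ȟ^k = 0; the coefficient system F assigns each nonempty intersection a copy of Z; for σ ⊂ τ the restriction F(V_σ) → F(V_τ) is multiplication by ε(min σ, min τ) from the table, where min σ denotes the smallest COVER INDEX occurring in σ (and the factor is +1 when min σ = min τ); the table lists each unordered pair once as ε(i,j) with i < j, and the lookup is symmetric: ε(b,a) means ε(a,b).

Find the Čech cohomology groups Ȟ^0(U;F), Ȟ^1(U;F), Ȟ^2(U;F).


nerve of the cover:
  V12={a,b} V16={c,n} V23={k,v} V34={d,w} V45={g,q,r} V56={f,j}
C dims 6,6; δ0: rk 6, SNF 1^5·2
Ȟ^0 = (6 − 6) − 0 = 0, so Ȟ^0 ≅ 0
Ȟ^1 = (6 − 0) − 6 = 0 plus torsion [2], so Ȟ^1 ≅ Z/2
Ȟ^2 = (0 − 0) − 0 = 0, so Ȟ^2 ≅ 0

Ȟ^0 = 0,  Ȟ^1 = Z/2,  Ȟ^2 = 0


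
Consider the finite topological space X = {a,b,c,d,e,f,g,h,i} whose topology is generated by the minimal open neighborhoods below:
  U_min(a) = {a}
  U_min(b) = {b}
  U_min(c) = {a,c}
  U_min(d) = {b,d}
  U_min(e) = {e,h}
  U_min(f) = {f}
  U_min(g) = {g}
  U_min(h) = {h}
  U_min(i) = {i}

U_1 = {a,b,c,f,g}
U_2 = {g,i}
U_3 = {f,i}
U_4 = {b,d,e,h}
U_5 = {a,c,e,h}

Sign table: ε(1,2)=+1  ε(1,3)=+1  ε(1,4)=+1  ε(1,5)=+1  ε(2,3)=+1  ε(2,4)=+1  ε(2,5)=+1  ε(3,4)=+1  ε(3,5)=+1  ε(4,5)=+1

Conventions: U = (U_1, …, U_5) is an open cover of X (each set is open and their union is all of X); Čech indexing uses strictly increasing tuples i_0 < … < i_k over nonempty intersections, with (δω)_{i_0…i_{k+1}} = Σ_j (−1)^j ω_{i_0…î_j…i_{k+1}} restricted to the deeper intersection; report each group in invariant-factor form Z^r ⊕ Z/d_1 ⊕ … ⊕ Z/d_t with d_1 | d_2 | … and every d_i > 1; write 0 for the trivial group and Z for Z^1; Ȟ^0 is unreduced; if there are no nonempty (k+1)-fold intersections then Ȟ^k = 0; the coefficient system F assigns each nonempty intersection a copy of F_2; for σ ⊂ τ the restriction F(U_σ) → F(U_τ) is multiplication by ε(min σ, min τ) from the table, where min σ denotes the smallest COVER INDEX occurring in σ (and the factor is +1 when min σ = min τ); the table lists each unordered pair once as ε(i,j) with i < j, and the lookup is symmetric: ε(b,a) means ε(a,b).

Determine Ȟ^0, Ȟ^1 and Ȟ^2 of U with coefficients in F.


nerve simplices:
  U12={g} U13={f} U14={b} U15={a,c} U23={i} U45={e,h}
C dims 5,6; δ0: rk_F2 4
degree 0: 5−4−0 = 1 → Ȟ^0 ≅ Z/2
degree 1: 6−0−4 = 2 → Ȟ^1 ≅ Z/2 ⊕ Z/2
degree 2: 0−0−0 = 0 → Ȟ^2 ≅ 0

Ȟ^0(U;F) ≅ Z/2,  Ȟ^1(U;F) ≅ Z/2 ⊕ Z/2,  Ȟ^2(U;F) ≅ 0


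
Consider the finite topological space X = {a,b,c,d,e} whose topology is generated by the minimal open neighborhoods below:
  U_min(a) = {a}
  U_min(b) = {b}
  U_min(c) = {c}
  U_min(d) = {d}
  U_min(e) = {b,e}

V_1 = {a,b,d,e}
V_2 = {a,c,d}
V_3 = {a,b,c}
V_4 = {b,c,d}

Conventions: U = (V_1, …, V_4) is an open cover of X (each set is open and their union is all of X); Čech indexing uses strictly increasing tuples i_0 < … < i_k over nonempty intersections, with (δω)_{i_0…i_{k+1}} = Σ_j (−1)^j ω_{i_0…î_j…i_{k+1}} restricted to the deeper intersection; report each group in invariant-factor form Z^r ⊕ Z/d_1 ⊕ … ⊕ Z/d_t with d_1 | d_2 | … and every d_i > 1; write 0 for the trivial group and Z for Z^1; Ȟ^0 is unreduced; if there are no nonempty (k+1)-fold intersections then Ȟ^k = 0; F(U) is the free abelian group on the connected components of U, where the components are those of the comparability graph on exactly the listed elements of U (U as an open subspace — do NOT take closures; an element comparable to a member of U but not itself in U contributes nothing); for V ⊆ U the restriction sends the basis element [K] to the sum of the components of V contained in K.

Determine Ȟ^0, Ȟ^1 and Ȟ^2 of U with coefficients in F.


Ȟ^0 ≅ Z^4, Ȟ^1 ≅ 0, Ȟ^2 ≅ 0

nerve of the cover:
  V12={a,d} V13={a,b} V14={b,d} V23={a,c} V24={c,d} V34={b,c}
  V123={a} V124={d} V134={b} V234={c}
components per intersection:
  V1: {a} {b,e} {d}
  V2: {a} {c} {d}
  V3: {a} {b} {c}
  V4: {b} {c} {d}
  V12: {a} {d}
  V13: {a} {b}
  V14: {b} {d}
  V23: {a} {c}
  V24: {c} {d}
  V34: {b} {c}
  V123: {a}
  V124: {d}
  V134: {b}
  V234: {c}
C dims 12,12,4; δ0: rk 8, SNF 1^8; δ1: rk 4, SNF 1^4
Ȟ^0 = (12 − 8) − 0 = 4, so Ȟ^0 ≅ Z^4
Ȟ^1 = (12 − 4) − 8 = 0, so Ȟ^1 ≅ 0
Ȟ^2 = (4 − 0) − 4 = 0, so Ȟ^2 ≅ 0


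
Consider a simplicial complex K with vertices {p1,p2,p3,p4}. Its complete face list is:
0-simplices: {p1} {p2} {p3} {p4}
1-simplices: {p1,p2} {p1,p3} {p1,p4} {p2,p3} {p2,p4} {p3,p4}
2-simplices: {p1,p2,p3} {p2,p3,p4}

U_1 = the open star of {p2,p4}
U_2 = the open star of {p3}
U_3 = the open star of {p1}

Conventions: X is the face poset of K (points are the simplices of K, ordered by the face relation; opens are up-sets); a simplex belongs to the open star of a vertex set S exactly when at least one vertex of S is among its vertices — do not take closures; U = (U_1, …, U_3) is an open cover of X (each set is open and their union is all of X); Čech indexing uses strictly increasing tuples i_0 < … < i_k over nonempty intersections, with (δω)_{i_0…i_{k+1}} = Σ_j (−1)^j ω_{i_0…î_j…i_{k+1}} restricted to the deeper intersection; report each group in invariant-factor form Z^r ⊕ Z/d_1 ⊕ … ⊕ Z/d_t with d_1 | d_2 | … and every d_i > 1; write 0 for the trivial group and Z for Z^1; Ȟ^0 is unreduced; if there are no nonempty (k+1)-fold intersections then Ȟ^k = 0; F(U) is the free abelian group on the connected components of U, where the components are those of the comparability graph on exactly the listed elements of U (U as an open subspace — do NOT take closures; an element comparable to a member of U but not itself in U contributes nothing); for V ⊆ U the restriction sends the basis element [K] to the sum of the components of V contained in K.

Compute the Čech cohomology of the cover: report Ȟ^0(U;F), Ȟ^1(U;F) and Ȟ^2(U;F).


nerve simplices:
  U1={{p2},{p4},{p1,p2},{p1,p4},{p2,p3},{p2,p4},{p3,p4},{p1,p2,p3},{p2,p3,p4}} U2={{p3},{p1,p3},{p2,p3},{p3,p4},{p1,p2,p3},{p2,p3,p4}} U3={{p1},{p1,p2},{p1,p3},{p1,p4},{p1,p2,p3}}
  U12={{p2,p3},{p3,p4},{p1,p2,p3},{p2,p3,p4}} U13={{p1,p2},{p1,p4},{p1,p2,p3}} U23={{p1,p3},{p1,p2,p3}}
  U123={{p1,p2,p3}}
components per intersection:
  U1: {{p2},{p4},{p1,p2},{p1,p4},{p2,p3},{p2,p4},{p3,p4},{p1,p2,p3},{p2,p3,p4}}
  U2: {{p3},{p1,p3},{p2,p3},{p3,p4},{p1,p2,p3},{p2,p3,p4}}
  U3: {{p1},{p1,p2},{p1,p3},{p1,p4},{p1,p2,p3}}
  U12: {{p2,p3},{p3,p4},{p1,p2,p3},{p2,p3,p4}}
  U13: {{p1,p2},{p1,p2,p3}} {{p1,p4}}
  U23: {{p1,p3},{p1,p2,p3}}
  U123: {{p1,p2,p3}}
C dims 3,4,1; δ0: rk 2, SNF 1^2; δ1: rk 1, SNF 1^1
degree 0: 3−2−0 = 1 → Ȟ^0 ≅ Z
degree 1: 4−1−2 = 1 → Ȟ^1 ≅ Z
degree 2: 1−0−1 = 0 → Ȟ^2 ≅ 0

Ȟ^0 = Z, Ȟ^1 = Z and Ȟ^2 = 0


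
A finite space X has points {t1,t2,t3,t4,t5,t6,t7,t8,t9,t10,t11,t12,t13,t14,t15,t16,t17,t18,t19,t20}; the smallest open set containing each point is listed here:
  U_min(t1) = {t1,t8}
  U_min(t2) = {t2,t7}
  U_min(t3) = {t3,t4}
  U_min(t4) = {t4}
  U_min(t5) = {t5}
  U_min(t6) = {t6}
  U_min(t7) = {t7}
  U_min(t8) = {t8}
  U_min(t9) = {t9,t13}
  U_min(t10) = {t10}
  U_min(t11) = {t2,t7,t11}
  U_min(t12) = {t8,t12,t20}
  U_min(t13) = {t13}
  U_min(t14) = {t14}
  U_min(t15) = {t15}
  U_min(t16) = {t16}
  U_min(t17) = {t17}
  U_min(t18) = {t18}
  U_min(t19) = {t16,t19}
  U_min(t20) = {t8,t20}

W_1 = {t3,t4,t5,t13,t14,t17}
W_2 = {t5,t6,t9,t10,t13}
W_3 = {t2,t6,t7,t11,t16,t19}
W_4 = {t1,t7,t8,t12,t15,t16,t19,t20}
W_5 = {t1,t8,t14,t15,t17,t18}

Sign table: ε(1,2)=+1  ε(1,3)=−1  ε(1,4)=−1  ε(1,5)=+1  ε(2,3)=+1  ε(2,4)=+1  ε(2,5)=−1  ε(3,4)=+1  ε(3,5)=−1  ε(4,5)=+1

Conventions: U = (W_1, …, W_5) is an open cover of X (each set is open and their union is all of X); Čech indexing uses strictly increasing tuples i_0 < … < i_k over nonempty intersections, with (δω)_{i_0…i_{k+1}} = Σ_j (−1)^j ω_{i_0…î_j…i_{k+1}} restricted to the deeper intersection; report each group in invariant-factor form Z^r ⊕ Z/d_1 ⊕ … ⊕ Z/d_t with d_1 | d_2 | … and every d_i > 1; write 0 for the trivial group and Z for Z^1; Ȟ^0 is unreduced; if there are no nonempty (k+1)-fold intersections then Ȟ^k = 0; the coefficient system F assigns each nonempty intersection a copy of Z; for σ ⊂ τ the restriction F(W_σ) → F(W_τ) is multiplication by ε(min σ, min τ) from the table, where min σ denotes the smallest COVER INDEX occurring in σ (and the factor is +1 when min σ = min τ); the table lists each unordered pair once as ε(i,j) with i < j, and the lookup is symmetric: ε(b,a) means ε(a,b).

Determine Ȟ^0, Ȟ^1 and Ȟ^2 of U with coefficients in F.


nonempty intersections:
  W12={t5,t13} W15={t14,t17} W23={t6} W34={t7,t16,t19} W45={t1,t8,t15}
C dims 5,5; δ0: rk 4, SNF 1^4
Ȟ^0: (5−4)−0=1 ⇒ Z
Ȟ^1: (5−0)−4=1 ⇒ Z
Ȟ^2: (0−0)−0=0 ⇒ 0

Ȟ^0 ≅ Z, Ȟ^1 ≅ Z, Ȟ^2 ≅ 0


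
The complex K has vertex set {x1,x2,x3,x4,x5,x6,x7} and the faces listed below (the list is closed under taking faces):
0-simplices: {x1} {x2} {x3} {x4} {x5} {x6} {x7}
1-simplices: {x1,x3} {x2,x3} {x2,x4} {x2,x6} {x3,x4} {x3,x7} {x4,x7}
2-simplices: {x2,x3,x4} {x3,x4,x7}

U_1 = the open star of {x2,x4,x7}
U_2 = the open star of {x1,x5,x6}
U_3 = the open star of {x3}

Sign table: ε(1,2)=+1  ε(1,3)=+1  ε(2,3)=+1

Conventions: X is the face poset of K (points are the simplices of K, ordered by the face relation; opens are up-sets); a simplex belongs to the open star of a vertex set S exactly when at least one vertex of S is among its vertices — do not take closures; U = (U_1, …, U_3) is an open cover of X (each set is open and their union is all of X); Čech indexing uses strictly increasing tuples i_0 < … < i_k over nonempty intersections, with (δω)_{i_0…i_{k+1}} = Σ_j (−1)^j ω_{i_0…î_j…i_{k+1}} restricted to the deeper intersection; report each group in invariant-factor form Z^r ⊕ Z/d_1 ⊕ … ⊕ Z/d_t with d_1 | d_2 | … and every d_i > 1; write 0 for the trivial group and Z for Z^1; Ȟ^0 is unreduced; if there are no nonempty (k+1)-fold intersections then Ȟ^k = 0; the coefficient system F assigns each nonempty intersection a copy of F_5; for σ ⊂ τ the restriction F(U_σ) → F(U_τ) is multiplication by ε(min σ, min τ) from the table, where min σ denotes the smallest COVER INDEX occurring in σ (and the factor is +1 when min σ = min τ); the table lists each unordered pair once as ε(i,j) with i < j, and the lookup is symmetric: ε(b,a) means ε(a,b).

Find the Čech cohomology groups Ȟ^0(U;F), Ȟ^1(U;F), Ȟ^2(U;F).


Ȟ^0(U;F) ≅ Z/5, Ȟ^1(U;F) ≅ Z/5, Ȟ^2(U;F) ≅ 0

nonempty overlaps:
  U1={{x2},{x4},{x7},{x2,x3},{x2,x4},{x2,x6},{x3,x4},{x3,x7},{x4,x7},{x2,x3,x4},{x3,x4,x7}} U2={{x1},{x5},{x6},{x1,x3},{x2,x6}} U3={{x3},{x1,x3},{x2,x3},{x3,x4},{x3,x7},{x2,x3,x4},{x3,x4,x7}}
  U12={{x2,x6}} U13={{x2,x3},{x3,x4},{x3,x7},{x2,x3,x4},{x3,x4,x7}} U23={{x1,x3}}
C dims 3,3; δ0: rk_F5 2
degree 0: 3−2−0 = 1 → Ȟ^0 ≅ Z/5
degree 1: 3−0−2 = 1 → Ȟ^1 ≅ Z/5
degree 2: 0−0−0 = 0 → Ȟ^2 ≅ 0


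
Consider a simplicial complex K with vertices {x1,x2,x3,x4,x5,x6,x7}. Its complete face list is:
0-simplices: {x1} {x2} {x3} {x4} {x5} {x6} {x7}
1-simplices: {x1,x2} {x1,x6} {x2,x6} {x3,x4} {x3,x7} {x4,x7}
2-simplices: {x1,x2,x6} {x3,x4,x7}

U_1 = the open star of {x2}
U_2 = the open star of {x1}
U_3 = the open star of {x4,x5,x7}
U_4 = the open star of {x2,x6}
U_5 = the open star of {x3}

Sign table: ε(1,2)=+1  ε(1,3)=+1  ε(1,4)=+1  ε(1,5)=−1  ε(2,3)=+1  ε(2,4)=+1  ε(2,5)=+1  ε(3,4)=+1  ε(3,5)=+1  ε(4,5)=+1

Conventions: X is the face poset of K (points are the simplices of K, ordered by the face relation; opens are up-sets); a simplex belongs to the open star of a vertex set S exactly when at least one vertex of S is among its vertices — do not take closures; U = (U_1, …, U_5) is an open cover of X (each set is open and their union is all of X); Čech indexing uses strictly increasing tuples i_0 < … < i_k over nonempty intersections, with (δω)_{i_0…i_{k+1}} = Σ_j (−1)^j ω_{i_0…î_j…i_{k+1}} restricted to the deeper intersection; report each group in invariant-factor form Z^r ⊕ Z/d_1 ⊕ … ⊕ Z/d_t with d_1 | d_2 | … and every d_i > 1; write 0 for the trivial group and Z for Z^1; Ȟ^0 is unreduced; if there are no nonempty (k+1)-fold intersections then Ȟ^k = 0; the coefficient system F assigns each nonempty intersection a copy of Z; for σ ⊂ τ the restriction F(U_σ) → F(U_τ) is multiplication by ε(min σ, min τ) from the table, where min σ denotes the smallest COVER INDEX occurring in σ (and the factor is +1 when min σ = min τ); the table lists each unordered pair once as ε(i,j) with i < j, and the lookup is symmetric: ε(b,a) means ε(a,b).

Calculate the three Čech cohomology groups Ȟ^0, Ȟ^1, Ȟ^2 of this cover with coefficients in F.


Ȟ^0 ≅ Z^2; Ȟ^1 ≅ 0; Ȟ^2 ≅ 0

nonempty intersections:
  U1={{x2},{x1,x2},{x2,x6},{x1,x2,x6}} U2={{x1},{x1,x2},{x1,x6},{x1,x2,x6}} U3={{x4},{x5},{x7},{x3,x4},{x3,x7},{x4,x7},{x3,x4,x7}} U4={{x2},{x6},{x1,x2},{x1,x6},{x2,x6},{x1,x2,x6}} U5={{x3},{x3,x4},{x3,x7},{x3,x4,x7}}
  U12={{x1,x2},{x1,x2,x6}} U14={{x2},{x1,x2},{x2,x6},{x1,x2,x6}} U24={{x1,x2},{x1,x6},{x1,x2,x6}} U35={{x3,x4},{x3,x7},{x3,x4,x7}}
  U124={{x1,x2},{x1,x2,x6}}
C dims 5,4,1; δ0: rk 3, SNF 1^3; δ1: rk 1, SNF 1^1
Ȟ^0: (5−3)−0=2 ⇒ Z^2
Ȟ^1: (4−1)−3=0 ⇒ 0
Ȟ^2: (1−0)−1=0 ⇒ 0


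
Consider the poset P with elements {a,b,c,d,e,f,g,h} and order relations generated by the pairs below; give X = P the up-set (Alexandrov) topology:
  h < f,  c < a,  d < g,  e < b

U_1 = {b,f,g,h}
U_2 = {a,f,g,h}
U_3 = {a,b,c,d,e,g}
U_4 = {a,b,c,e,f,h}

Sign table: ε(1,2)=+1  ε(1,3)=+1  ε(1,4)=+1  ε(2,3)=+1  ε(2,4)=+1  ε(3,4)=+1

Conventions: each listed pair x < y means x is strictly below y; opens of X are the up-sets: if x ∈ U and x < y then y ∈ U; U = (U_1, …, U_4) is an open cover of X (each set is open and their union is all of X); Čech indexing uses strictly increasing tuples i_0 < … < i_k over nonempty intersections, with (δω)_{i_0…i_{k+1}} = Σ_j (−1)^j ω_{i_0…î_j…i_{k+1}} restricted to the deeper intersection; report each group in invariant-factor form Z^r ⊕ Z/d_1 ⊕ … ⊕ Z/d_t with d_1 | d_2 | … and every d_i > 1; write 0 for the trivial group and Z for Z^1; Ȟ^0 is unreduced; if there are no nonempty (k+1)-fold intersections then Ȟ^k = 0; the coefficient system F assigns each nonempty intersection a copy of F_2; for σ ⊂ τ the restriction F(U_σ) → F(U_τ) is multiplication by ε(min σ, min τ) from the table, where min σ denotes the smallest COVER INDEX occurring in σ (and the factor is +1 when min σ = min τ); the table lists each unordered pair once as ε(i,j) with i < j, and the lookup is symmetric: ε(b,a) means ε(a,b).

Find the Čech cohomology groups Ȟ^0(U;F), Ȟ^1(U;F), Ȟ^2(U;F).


nerve simplices:
  U12={f,g,h} U13={b,g} U14={b,f,h} U23={a,g} U24={a,f,h} U34={a,b,c,e}
  U123={g} U124={f,h} U134={b} U234={a}
C dims 4,6,4; δ0: rk_F2 3; δ1: rk_F2 3
degree 0: 4−3−0 = 1 → Ȟ^0 ≅ Z/2
degree 1: 6−3−3 = 0 → Ȟ^1 ≅ 0
degree 2: 4−0−3 = 1 → Ȟ^2 ≅ Z/2

Ȟ^0 = Z/2, Ȟ^1 = 0 and Ȟ^2 = Z/2


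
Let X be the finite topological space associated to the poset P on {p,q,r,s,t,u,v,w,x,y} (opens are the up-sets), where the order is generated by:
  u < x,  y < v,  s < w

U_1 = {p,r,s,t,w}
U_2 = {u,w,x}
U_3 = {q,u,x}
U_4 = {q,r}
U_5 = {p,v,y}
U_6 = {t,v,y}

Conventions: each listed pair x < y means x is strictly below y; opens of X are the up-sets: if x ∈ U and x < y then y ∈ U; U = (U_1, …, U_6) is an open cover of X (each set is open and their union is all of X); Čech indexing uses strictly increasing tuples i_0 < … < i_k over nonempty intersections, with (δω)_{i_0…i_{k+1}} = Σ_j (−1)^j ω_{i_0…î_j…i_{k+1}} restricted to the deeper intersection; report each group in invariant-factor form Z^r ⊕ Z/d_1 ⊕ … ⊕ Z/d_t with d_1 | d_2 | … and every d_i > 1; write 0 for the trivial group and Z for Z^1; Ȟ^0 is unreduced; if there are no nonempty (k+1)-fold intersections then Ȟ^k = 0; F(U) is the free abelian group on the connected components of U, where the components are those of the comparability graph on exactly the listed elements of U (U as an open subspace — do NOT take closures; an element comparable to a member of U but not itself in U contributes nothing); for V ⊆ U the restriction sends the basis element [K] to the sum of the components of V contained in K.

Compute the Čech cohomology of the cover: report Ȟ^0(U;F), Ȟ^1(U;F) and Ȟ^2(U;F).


Ȟ^0 = Z^7,  Ȟ^1 = 0,  Ȟ^2 = 0

nerve of the cover:
  U12={w} U14={r} U15={p} U16={t} U23={u,x} U34={q} U56={v,y}
components per intersection:
  U1: {p} {r} {s,w} {t}
  U2: {u,x} {w}
  U3: {q} {u,x}
  U4: {q} {r}
  U5: {p} {v,y}
  U6: {t} {v,y}
  U12: {w}
  U14: {r}
  U15: {p}
  U16: {t}
  U23: {u,x}
  U34: {q}
  U56: {v,y}
C dims 14,7; δ0: rk 7, SNF 1^7
Ȟ^0 = (14 − 7) − 0 = 7, so Ȟ^0 ≅ Z^7
Ȟ^1 = (7 − 0) − 7 = 0, so Ȟ^1 ≅ 0
Ȟ^2 = (0 − 0) − 0 = 0, so Ȟ^2 ≅ 0


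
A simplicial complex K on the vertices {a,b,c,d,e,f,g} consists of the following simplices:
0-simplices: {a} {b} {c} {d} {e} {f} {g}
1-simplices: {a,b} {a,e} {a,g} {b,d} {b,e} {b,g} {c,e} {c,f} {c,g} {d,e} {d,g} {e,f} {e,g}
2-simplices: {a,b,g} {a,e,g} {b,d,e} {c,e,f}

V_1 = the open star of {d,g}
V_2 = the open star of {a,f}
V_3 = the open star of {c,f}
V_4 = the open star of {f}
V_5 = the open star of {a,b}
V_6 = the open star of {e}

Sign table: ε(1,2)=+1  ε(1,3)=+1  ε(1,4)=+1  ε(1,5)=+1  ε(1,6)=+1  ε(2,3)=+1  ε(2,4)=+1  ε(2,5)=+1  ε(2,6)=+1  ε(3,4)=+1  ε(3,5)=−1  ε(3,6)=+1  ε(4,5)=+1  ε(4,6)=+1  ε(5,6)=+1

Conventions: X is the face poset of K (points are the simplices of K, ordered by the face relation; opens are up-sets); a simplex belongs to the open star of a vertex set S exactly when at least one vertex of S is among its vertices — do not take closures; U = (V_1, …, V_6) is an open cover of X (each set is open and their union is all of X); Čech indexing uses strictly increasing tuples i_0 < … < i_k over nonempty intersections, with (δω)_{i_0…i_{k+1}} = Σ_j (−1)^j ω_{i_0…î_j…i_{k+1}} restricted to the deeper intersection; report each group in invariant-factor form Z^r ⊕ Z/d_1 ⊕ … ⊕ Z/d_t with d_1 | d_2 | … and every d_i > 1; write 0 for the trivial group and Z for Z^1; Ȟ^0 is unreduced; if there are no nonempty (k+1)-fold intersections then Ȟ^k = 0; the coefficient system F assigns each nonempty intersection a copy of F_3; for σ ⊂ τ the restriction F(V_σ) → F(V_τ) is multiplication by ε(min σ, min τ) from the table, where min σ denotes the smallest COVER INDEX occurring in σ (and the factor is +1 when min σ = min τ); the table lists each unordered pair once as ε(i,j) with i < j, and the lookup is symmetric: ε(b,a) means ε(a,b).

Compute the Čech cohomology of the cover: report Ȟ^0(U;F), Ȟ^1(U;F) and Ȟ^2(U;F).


Ȟ^0(U;F) ≅ Z/3, Ȟ^1(U;F) ≅ Z/3 and Ȟ^2(U;F) ≅ 0

nonempty intersections:
  V1={{d},{g},{a,g},{b,d},{b,g},{c,g},{d,e},{d,g},{e,g},{a,b,g},{a,e,g},{b,d,e}} V2={{a},{f},{a,b},{a,e},{a,g},{c,f},{e,f},{a,b,g},{a,e,g},{c,e,f}} V3={{c},{f},{c,e},{c,f},{c,g},{e,f},{c,e,f}} V4={{f},{c,f},{e,f},{c,e,f}} V5={{a},{b},{a,b},{a,e},{a,g},{b,d},{b,e},{b,g},{a,b,g},{a,e,g},{b,d,e}} V6={{e},{a,e},{b,e},{c,e},{d,e},{e,f},{e,g},{a,e,g},{b,d,e},{c,e,f}}
  V12={{a,g},{a,b,g},{a,e,g}} V13={{c,g}} V15={{a,g},{b,d},{b,g},{a,b,g},{a,e,g},{b,d,e}} V16={{d,e},{e,g},{a,e,g},{b,d,e}} V23={{f},{c,f},{e,f},{c,e,f}} V24={{f},{c,f},{e,f},{c,e,f}} V25={{a},{a,b},{a,e},{a,g},{a,b,g},{a,e,g}} V26={{a,e},{e,f},{a,e,g},{c,e,f}} V34={{f},{c,f},{e,f},{c,e,f}} V36={{c,e},{e,f},{c,e,f}} V46={{e,f},{c,e,f}} V56={{a,e},{b,e},{a,e,g},{b,d,e}}
  V125={{a,g},{a,b,g},{a,e,g}} V126={{a,e,g}} V156={{a,e,g},{b,d,e}} V234={{f},{c,f},{e,f},{c,e,f}} V236={{e,f},{c,e,f}} V246={{e,f},{c,e,f}} V256={{a,e},{a,e,g}} V346={{e,f},{c,e,f}}
  V1256={{a,e,g}} V2346={{e,f},{c,e,f}}
C dims 6,12,8,2; δ0: rk_F3 5; δ1: rk_F3 6; δ2: rk_F3 2
Ȟ^0: (6−5)−0=1 ⇒ Z/3
Ȟ^1: (12−6)−5=1 ⇒ Z/3
Ȟ^2: (8−2)−6=0 ⇒ 0


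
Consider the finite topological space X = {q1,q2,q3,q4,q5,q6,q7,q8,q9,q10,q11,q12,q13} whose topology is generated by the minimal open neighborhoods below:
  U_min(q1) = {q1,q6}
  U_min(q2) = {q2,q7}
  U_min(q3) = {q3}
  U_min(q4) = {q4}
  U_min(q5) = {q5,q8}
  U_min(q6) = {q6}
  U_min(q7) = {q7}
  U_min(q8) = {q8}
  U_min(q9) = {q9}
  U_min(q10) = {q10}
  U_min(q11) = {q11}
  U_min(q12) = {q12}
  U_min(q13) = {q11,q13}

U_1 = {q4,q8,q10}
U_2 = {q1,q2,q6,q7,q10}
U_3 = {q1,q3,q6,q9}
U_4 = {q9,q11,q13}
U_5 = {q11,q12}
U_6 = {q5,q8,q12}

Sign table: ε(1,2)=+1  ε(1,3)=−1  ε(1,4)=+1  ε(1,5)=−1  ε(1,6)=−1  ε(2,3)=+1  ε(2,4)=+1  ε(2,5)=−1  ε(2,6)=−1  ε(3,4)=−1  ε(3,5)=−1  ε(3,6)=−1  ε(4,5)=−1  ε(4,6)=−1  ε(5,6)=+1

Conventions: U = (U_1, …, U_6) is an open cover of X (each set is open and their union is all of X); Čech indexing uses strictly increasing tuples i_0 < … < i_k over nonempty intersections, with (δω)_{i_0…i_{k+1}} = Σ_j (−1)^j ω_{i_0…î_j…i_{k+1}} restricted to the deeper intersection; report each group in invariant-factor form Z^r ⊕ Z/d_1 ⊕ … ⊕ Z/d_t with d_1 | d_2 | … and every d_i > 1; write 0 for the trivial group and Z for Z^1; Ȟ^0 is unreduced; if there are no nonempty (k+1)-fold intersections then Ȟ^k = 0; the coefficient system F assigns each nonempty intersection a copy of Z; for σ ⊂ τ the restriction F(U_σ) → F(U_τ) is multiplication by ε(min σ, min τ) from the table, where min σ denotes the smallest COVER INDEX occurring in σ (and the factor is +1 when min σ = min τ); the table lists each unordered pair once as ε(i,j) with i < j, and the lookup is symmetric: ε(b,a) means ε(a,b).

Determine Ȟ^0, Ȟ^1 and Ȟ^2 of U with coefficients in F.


Ȟ^0 ≅ 0,  Ȟ^1 ≅ Z/2,  Ȟ^2 ≅ 0

nonempty overlaps:
  U12={q10} U16={q8} U23={q1,q6} U34={q9} U45={q11} U56={q12}
C dims 6,6; δ0: rk 6, SNF 1^5·2
degree 0: 6−6−0 = 0 → Ȟ^0 ≅ 0
degree 1: 6−0−6 = 0 plus torsion [2] → Ȟ^1 ≅ Z/2
degree 2: 0−0−0 = 0 → Ȟ^2 ≅ 0
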